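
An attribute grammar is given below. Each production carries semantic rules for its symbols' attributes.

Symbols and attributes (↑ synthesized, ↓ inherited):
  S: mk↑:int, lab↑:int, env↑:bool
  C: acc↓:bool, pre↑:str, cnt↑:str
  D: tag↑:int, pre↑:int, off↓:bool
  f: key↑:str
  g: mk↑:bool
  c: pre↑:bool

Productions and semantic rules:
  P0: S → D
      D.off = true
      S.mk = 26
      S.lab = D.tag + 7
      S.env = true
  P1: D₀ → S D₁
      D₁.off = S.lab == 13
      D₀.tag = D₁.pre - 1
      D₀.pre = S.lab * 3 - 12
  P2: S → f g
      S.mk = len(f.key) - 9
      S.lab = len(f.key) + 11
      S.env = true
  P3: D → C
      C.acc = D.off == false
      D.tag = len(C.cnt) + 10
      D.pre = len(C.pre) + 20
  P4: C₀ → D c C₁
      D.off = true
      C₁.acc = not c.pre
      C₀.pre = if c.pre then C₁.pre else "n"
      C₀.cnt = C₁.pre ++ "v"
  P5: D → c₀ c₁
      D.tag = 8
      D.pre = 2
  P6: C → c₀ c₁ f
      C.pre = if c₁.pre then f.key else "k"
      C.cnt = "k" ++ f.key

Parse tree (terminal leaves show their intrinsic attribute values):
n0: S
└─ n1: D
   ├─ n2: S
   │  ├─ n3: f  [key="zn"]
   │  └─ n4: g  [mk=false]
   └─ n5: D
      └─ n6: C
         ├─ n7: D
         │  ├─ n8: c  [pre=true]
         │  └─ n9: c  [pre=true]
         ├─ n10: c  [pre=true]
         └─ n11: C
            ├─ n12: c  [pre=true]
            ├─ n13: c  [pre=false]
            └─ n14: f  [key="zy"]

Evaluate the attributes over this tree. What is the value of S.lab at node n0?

27

1. n1.off = true  [true]
2. n3.key = "zn"  [terminal]
3. n4.mk = false  [terminal]
4. n2.mk = -7  [len(f.key) - 9]
5. n2.lab = 13  [len(f.key) + 11]
6. n2.env = true  [true]
7. n5.off = true  [S.lab == 13]
8. n6.acc = false  [D.off == false]
9. n7.off = true  [true]
10. n8.pre = true  [terminal]
11. n9.pre = true  [terminal]
12. n7.tag = 8  [8]
13. n7.pre = 2  [2]
14. n10.pre = true  [terminal]
15. n11.acc = false  [not c.pre]
16. n12.pre = true  [terminal]
17. n13.pre = false  [terminal]
18. n14.key = "zy"  [terminal]
19. n11.pre = "k"  [if c₁.pre then f.key else "k"]
20. n11.cnt = "kzy"  ["k" ++ f.key]
21. n6.pre = "k"  [if c.pre then C₁.pre else "n"]
22. n6.cnt = "kv"  [C₁.pre ++ "v"]
23. n5.tag = 12  [len(C.cnt) + 10]
24. n5.pre = 21  [len(C.pre) + 20]
25. n1.tag = 20  [D₁.pre - 1]
26. n1.pre = 27  [S.lab * 3 - 12]
27. n0.mk = 26  [26]
28. n0.lab = 27  [D.tag + 7]
29. n0.env = true  [true]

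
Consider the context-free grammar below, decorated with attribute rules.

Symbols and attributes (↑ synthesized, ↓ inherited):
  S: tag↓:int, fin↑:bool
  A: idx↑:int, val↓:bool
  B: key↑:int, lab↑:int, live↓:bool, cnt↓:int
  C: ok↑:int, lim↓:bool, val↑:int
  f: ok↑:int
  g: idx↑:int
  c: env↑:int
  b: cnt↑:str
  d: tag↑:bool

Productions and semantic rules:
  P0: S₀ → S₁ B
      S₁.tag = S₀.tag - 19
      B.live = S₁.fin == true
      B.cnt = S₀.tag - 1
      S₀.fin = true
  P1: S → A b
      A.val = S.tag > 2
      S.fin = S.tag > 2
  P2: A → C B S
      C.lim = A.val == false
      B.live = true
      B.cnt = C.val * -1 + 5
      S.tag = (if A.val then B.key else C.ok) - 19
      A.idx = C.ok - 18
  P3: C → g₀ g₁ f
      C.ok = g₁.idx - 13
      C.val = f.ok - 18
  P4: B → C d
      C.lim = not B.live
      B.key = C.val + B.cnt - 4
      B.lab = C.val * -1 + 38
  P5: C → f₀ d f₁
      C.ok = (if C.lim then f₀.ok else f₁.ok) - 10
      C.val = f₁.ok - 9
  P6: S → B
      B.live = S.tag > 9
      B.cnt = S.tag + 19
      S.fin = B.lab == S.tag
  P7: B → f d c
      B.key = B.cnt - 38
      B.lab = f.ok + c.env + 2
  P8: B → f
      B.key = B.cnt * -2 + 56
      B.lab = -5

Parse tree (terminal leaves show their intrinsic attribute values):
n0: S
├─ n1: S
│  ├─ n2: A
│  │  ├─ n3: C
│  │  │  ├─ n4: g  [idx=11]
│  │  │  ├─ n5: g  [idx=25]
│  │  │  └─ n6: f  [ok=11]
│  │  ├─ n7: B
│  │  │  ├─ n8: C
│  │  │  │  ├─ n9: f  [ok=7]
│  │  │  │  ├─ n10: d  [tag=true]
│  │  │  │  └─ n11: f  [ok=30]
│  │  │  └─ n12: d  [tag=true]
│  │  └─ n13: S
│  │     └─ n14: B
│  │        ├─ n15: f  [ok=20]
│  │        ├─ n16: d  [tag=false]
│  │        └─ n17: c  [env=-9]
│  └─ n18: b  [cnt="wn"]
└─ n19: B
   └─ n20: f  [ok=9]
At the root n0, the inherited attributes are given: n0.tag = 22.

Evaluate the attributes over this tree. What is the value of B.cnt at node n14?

1. n0.tag = 22  [given at root]
2. n1.tag = 3  [S₀.tag - 19]
3. n2.val = true  [S.tag > 2]
4. n3.lim = false  [A.val == false]
5. n4.idx = 11  [terminal]
6. n5.idx = 25  [terminal]
7. n6.ok = 11  [terminal]
8. n3.ok = 12  [g₁.idx - 13]
9. n3.val = -7  [f.ok - 18]
10. n7.live = true  [true]
11. n7.cnt = 12  [C.val * -1 + 5]
12. n8.lim = false  [not B.live]
13. n9.ok = 7  [terminal]
14. n10.tag = true  [terminal]
15. n11.ok = 30  [terminal]
16. n8.ok = 20  [(if C.lim then f₀.ok else f₁.ok) - 10]
17. n8.val = 21  [f₁.ok - 9]
18. n12.tag = true  [terminal]
19. n7.key = 29  [C.val + B.cnt - 4]
20. n7.lab = 17  [C.val * -1 + 38]
21. n13.tag = 10  [(if A.val then B.key else C.ok) - 19]
22. n14.live = true  [S.tag > 9]
23. n14.cnt = 29  [S.tag + 19]
24. n15.ok = 20  [terminal]
25. n16.tag = false  [terminal]
26. n17.env = -9  [terminal]
27. n14.key = -9  [B.cnt - 38]
28. n14.lab = 13  [f.ok + c.env + 2]
29. n13.fin = false  [B.lab == S.tag]
30. n2.idx = -6  [C.ok - 18]
31. n18.cnt = "wn"  [terminal]
32. n1.fin = true  [S.tag > 2]
33. n19.live = true  [S₁.fin == true]
34. n19.cnt = 21  [S₀.tag - 1]
35. n20.ok = 9  [terminal]
36. n19.key = 14  [B.cnt * -2 + 56]
37. n19.lab = -5  [-5]
38. n0.fin = true  [true]

29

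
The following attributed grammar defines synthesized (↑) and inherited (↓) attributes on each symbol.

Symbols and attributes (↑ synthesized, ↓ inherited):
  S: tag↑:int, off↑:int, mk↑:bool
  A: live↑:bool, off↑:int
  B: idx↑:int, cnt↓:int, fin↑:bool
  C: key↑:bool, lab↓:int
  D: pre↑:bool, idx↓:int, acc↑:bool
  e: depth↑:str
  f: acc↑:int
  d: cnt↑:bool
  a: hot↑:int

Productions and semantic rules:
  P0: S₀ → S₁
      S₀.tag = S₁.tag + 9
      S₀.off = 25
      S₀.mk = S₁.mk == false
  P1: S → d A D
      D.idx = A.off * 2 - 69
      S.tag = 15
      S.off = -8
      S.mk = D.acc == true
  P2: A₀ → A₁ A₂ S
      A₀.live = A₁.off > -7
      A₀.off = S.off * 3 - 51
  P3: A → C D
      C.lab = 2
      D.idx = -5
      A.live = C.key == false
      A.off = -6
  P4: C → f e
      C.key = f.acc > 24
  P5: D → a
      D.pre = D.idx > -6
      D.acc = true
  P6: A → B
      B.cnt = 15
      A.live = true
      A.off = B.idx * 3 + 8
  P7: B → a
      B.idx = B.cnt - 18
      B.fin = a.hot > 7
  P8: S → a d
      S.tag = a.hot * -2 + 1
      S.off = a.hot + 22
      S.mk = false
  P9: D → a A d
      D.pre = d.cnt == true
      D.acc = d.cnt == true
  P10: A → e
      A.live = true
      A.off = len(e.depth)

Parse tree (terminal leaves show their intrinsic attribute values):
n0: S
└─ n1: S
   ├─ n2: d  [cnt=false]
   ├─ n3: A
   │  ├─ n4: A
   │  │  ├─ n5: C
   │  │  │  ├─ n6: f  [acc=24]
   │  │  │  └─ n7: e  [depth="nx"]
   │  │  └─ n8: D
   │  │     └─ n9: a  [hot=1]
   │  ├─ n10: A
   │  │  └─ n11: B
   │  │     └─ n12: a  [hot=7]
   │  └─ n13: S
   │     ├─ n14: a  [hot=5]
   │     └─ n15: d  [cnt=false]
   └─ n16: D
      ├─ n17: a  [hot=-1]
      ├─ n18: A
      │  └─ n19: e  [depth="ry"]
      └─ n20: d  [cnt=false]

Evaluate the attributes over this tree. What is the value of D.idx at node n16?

-9

1. n2.cnt = false  [terminal]
2. n5.lab = 2  [2]
3. n6.acc = 24  [terminal]
4. n7.depth = "nx"  [terminal]
5. n5.key = false  [f.acc > 24]
6. n8.idx = -5  [-5]
7. n9.hot = 1  [terminal]
8. n8.pre = true  [D.idx > -6]
9. n8.acc = true  [true]
10. n4.live = true  [C.key == false]
11. n4.off = -6  [-6]
12. n11.cnt = 15  [15]
13. n12.hot = 7  [terminal]
14. n11.idx = -3  [B.cnt - 18]
15. n11.fin = false  [a.hot > 7]
16. n10.live = true  [true]
17. n10.off = -1  [B.idx * 3 + 8]
18. n14.hot = 5  [terminal]
19. n15.cnt = false  [terminal]
20. n13.tag = -9  [a.hot * -2 + 1]
21. n13.off = 27  [a.hot + 22]
22. n13.mk = false  [false]
23. n3.live = true  [A₁.off > -7]
24. n3.off = 30  [S.off * 3 - 51]
25. n16.idx = -9  [A.off * 2 - 69]
26. n17.hot = -1  [terminal]
27. n19.depth = "ry"  [terminal]
28. n18.live = true  [true]
29. n18.off = 2  [len(e.depth)]
30. n20.cnt = false  [terminal]
31. n16.pre = false  [d.cnt == true]
32. n16.acc = false  [d.cnt == true]
33. n1.tag = 15  [15]
34. n1.off = -8  [-8]
35. n1.mk = false  [D.acc == true]
36. n0.tag = 24  [S₁.tag + 9]
37. n0.off = 25  [25]
38. n0.mk = true  [S₁.mk == false]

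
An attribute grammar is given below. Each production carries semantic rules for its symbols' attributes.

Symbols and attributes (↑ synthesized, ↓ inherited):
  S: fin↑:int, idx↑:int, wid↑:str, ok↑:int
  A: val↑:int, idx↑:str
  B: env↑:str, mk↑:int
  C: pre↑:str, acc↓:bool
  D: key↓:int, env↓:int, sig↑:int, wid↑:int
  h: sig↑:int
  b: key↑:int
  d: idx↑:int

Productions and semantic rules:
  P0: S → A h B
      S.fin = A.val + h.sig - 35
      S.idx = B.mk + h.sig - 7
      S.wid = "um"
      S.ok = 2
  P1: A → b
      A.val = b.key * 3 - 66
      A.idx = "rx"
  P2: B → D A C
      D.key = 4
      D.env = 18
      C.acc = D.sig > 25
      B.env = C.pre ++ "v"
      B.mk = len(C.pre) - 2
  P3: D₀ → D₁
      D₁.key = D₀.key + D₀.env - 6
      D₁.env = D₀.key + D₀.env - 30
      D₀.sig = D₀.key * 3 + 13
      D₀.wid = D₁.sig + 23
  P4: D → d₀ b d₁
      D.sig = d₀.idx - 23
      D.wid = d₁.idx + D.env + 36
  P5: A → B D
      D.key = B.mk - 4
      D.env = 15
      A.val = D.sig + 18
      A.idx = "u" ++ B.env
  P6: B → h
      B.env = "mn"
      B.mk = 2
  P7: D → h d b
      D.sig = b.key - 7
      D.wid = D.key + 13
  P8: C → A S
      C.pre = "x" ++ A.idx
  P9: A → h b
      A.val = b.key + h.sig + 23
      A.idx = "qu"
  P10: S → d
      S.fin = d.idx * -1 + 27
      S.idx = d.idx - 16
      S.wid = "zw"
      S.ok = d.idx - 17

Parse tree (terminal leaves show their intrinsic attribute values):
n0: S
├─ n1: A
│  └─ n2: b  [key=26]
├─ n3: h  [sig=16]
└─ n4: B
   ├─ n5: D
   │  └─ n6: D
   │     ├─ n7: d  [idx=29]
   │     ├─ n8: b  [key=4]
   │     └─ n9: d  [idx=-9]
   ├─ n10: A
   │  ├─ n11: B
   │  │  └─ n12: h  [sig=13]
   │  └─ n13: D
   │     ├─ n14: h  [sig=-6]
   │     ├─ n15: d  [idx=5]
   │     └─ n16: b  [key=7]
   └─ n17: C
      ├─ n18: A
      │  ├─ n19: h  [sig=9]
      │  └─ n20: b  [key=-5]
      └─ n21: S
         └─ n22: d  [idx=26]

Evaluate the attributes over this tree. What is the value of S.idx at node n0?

10

1. n2.key = 26  [terminal]
2. n1.val = 12  [b.key * 3 - 66]
3. n1.idx = "rx"  ["rx"]
4. n3.sig = 16  [terminal]
5. n5.key = 4  [4]
6. n5.env = 18  [18]
7. n6.key = 16  [D₀.key + D₀.env - 6]
8. n6.env = -8  [D₀.key + D₀.env - 30]
9. n7.idx = 29  [terminal]
10. n8.key = 4  [terminal]
11. n9.idx = -9  [terminal]
12. n6.sig = 6  [d₀.idx - 23]
13. n6.wid = 19  [d₁.idx + D.env + 36]
14. n5.sig = 25  [D₀.key * 3 + 13]
15. n5.wid = 29  [D₁.sig + 23]
16. n12.sig = 13  [terminal]
17. n11.env = "mn"  ["mn"]
18. n11.mk = 2  [2]
19. n13.key = -2  [B.mk - 4]
20. n13.env = 15  [15]
21. n14.sig = -6  [terminal]
22. n15.idx = 5  [terminal]
23. n16.key = 7  [terminal]
24. n13.sig = 0  [b.key - 7]
25. n13.wid = 11  [D.key + 13]
26. n10.val = 18  [D.sig + 18]
27. n10.idx = "umn"  ["u" ++ B.env]
28. n17.acc = false  [D.sig > 25]
29. n19.sig = 9  [terminal]
30. n20.key = -5  [terminal]
31. n18.val = 27  [b.key + h.sig + 23]
32. n18.idx = "qu"  ["qu"]
33. n22.idx = 26  [terminal]
34. n21.fin = 1  [d.idx * -1 + 27]
35. n21.idx = 10  [d.idx - 16]
36. n21.wid = "zw"  ["zw"]
37. n21.ok = 9  [d.idx - 17]
38. n17.pre = "xqu"  ["x" ++ A.idx]
39. n4.env = "xquv"  [C.pre ++ "v"]
40. n4.mk = 1  [len(C.pre) - 2]
41. n0.fin = -7  [A.val + h.sig - 35]
42. n0.idx = 10  [B.mk + h.sig - 7]
43. n0.wid = "um"  ["um"]
44. n0.ok = 2  [2]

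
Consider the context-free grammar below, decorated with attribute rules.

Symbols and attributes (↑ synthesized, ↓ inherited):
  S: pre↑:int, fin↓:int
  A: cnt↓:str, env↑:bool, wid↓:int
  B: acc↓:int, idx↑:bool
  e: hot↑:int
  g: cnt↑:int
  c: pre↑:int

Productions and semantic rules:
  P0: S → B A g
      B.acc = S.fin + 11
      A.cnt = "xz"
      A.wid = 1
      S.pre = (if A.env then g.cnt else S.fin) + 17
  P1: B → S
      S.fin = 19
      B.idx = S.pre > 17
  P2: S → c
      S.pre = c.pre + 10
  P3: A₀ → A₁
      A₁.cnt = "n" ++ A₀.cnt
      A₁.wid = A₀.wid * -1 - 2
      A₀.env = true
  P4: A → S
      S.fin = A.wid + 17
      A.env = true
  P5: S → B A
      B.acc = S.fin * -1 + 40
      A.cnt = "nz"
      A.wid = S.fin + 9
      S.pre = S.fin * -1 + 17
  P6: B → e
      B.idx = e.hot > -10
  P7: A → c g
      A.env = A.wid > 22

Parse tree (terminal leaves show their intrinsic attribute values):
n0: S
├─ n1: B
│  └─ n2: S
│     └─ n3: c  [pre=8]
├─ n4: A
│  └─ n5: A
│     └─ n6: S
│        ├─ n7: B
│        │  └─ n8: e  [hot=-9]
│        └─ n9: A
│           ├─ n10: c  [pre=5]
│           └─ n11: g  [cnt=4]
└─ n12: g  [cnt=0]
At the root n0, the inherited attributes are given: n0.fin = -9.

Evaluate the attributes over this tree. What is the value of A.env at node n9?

true

1. n0.fin = -9  [given at root]
2. n1.acc = 2  [S.fin + 11]
3. n2.fin = 19  [19]
4. n3.pre = 8  [terminal]
5. n2.pre = 18  [c.pre + 10]
6. n1.idx = true  [S.pre > 17]
7. n4.cnt = "xz"  ["xz"]
8. n4.wid = 1  [1]
9. n5.cnt = "nxz"  ["n" ++ A₀.cnt]
10. n5.wid = -3  [A₀.wid * -1 - 2]
11. n6.fin = 14  [A.wid + 17]
12. n7.acc = 26  [S.fin * -1 + 40]
13. n8.hot = -9  [terminal]
14. n7.idx = true  [e.hot > -10]
15. n9.cnt = "nz"  ["nz"]
16. n9.wid = 23  [S.fin + 9]
17. n10.pre = 5  [terminal]
18. n11.cnt = 4  [terminal]
19. n9.env = true  [A.wid > 22]
20. n6.pre = 3  [S.fin * -1 + 17]
21. n5.env = true  [true]
22. n4.env = true  [true]
23. n12.cnt = 0  [terminal]
24. n0.pre = 17  [(if A.env then g.cnt else S.fin) + 17]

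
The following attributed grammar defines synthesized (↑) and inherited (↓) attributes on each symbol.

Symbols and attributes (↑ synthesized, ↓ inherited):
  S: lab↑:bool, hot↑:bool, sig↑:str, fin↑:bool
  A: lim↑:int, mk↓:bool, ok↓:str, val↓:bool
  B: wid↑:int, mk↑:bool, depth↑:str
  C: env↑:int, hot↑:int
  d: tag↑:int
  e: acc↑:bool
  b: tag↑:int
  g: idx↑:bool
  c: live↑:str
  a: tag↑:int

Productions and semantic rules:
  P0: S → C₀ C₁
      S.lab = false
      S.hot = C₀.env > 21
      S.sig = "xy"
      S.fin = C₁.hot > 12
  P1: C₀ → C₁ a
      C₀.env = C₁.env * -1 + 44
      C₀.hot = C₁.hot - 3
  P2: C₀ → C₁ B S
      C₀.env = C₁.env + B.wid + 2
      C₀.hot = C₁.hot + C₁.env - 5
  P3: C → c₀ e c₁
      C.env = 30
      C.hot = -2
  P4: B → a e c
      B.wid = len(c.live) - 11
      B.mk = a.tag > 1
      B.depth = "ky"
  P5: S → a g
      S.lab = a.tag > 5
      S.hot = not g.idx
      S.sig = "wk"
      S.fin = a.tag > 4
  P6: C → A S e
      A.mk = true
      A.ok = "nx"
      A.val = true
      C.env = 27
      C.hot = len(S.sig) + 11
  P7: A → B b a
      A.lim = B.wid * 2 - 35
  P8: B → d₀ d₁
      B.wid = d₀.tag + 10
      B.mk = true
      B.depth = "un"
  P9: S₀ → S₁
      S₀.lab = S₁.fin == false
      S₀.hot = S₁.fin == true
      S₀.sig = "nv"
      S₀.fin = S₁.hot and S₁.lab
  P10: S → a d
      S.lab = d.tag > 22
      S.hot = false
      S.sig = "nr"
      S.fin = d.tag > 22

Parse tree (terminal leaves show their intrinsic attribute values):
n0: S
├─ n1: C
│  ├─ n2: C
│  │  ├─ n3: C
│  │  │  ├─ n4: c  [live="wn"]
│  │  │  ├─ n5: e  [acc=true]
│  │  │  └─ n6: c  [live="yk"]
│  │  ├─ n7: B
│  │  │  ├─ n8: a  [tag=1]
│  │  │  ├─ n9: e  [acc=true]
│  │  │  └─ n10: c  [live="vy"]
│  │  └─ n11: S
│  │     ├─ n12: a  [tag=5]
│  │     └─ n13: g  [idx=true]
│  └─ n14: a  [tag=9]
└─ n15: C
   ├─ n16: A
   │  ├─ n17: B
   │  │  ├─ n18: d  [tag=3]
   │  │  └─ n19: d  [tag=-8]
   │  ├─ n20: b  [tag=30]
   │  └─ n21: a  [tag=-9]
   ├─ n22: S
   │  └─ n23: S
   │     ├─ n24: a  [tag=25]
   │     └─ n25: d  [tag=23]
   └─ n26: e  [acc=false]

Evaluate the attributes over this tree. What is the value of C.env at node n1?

21

1. n4.live = "wn"  [terminal]
2. n5.acc = true  [terminal]
3. n6.live = "yk"  [terminal]
4. n3.env = 30  [30]
5. n3.hot = -2  [-2]
6. n8.tag = 1  [terminal]
7. n9.acc = true  [terminal]
8. n10.live = "vy"  [terminal]
9. n7.wid = -9  [len(c.live) - 11]
10. n7.mk = false  [a.tag > 1]
11. n7.depth = "ky"  ["ky"]
12. n12.tag = 5  [terminal]
13. n13.idx = true  [terminal]
14. n11.lab = false  [a.tag > 5]
15. n11.hot = false  [not g.idx]
16. n11.sig = "wk"  ["wk"]
17. n11.fin = true  [a.tag > 4]
18. n2.env = 23  [C₁.env + B.wid + 2]
19. n2.hot = 23  [C₁.hot + C₁.env - 5]
20. n14.tag = 9  [terminal]
21. n1.env = 21  [C₁.env * -1 + 44]
22. n1.hot = 20  [C₁.hot - 3]
23. n16.mk = true  [true]
24. n16.ok = "nx"  ["nx"]
25. n16.val = true  [true]
26. n18.tag = 3  [terminal]
27. n19.tag = -8  [terminal]
28. n17.wid = 13  [d₀.tag + 10]
29. n17.mk = true  [true]
30. n17.depth = "un"  ["un"]
31. n20.tag = 30  [terminal]
32. n21.tag = -9  [terminal]
33. n16.lim = -9  [B.wid * 2 - 35]
34. n24.tag = 25  [terminal]
35. n25.tag = 23  [terminal]
36. n23.lab = true  [d.tag > 22]
37. n23.hot = false  [false]
38. n23.sig = "nr"  ["nr"]
39. n23.fin = true  [d.tag > 22]
40. n22.lab = false  [S₁.fin == false]
41. n22.hot = true  [S₁.fin == true]
42. n22.sig = "nv"  ["nv"]
43. n22.fin = false  [S₁.hot and S₁.lab]
44. n26.acc = false  [terminal]
45. n15.env = 27  [27]
46. n15.hot = 13  [len(S.sig) + 11]
47. n0.lab = false  [false]
48. n0.hot = false  [C₀.env > 21]
49. n0.sig = "xy"  ["xy"]
50. n0.fin = true  [C₁.hot > 12]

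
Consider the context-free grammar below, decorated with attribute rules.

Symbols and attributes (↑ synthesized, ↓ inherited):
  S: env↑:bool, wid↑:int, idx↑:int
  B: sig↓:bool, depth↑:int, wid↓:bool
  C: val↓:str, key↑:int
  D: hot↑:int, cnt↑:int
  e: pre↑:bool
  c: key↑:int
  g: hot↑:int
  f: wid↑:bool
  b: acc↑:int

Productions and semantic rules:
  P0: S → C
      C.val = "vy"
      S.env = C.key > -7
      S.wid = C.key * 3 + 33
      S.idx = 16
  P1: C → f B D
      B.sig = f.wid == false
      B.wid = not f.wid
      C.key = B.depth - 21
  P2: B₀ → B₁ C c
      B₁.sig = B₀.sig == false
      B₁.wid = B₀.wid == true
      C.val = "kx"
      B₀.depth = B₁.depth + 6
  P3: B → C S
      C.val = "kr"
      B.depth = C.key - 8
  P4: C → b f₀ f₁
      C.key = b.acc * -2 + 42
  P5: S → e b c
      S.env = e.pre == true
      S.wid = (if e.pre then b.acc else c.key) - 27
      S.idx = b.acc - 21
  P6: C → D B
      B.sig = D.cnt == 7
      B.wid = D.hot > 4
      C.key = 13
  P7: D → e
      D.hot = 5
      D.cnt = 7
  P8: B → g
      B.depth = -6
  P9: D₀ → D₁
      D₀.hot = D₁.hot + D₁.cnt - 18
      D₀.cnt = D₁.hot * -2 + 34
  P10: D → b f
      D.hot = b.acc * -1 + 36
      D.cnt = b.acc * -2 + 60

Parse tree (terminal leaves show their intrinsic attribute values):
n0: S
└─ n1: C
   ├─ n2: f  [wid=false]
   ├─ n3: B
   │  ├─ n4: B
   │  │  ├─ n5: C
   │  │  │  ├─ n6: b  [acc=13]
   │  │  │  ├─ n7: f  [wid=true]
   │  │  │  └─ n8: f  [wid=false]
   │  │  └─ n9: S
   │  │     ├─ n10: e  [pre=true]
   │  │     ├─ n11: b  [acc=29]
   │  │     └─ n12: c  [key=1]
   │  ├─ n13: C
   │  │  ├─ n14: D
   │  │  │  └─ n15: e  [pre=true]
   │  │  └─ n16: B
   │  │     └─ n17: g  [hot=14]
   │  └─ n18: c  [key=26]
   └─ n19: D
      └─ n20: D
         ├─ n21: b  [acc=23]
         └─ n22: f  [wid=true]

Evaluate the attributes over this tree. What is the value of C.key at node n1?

-7

1. n1.val = "vy"  ["vy"]
2. n2.wid = false  [terminal]
3. n3.sig = true  [f.wid == false]
4. n3.wid = true  [not f.wid]
5. n4.sig = false  [B₀.sig == false]
6. n4.wid = true  [B₀.wid == true]
7. n5.val = "kr"  ["kr"]
8. n6.acc = 13  [terminal]
9. n7.wid = true  [terminal]
10. n8.wid = false  [terminal]
11. n5.key = 16  [b.acc * -2 + 42]
12. n10.pre = true  [terminal]
13. n11.acc = 29  [terminal]
14. n12.key = 1  [terminal]
15. n9.env = true  [e.pre == true]
16. n9.wid = 2  [(if e.pre then b.acc else c.key) - 27]
17. n9.idx = 8  [b.acc - 21]
18. n4.depth = 8  [C.key - 8]
19. n13.val = "kx"  ["kx"]
20. n15.pre = true  [terminal]
21. n14.hot = 5  [5]
22. n14.cnt = 7  [7]
23. n16.sig = true  [D.cnt == 7]
24. n16.wid = true  [D.hot > 4]
25. n17.hot = 14  [terminal]
26. n16.depth = -6  [-6]
27. n13.key = 13  [13]
28. n18.key = 26  [terminal]
29. n3.depth = 14  [B₁.depth + 6]
30. n21.acc = 23  [terminal]
31. n22.wid = true  [terminal]
32. n20.hot = 13  [b.acc * -1 + 36]
33. n20.cnt = 14  [b.acc * -2 + 60]
34. n19.hot = 9  [D₁.hot + D₁.cnt - 18]
35. n19.cnt = 8  [D₁.hot * -2 + 34]
36. n1.key = -7  [B.depth - 21]
37. n0.env = false  [C.key > -7]
38. n0.wid = 12  [C.key * 3 + 33]
39. n0.idx = 16  [16]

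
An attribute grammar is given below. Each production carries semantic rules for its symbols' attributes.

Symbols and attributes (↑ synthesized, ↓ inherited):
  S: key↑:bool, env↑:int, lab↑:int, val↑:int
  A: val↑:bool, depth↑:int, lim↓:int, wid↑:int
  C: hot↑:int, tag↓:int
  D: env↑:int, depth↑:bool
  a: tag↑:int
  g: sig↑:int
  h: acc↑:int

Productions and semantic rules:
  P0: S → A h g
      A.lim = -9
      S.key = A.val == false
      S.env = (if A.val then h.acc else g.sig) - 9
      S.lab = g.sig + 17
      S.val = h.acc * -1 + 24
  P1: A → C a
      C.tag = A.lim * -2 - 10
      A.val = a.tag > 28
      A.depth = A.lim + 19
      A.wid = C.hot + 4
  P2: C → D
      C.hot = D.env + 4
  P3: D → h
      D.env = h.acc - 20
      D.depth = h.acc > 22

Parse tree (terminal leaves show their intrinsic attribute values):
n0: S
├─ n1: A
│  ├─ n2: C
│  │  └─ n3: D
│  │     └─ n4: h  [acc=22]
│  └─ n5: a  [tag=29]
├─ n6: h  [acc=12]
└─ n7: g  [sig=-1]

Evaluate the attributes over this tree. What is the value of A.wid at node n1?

10

1. n1.lim = -9  [-9]
2. n2.tag = 8  [A.lim * -2 - 10]
3. n4.acc = 22  [terminal]
4. n3.env = 2  [h.acc - 20]
5. n3.depth = false  [h.acc > 22]
6. n2.hot = 6  [D.env + 4]
7. n5.tag = 29  [terminal]
8. n1.val = true  [a.tag > 28]
9. n1.depth = 10  [A.lim + 19]
10. n1.wid = 10  [C.hot + 4]
11. n6.acc = 12  [terminal]
12. n7.sig = -1  [terminal]
13. n0.key = false  [A.val == false]
14. n0.env = 3  [(if A.val then h.acc else g.sig) - 9]
15. n0.lab = 16  [g.sig + 17]
16. n0.val = 12  [h.acc * -1 + 24]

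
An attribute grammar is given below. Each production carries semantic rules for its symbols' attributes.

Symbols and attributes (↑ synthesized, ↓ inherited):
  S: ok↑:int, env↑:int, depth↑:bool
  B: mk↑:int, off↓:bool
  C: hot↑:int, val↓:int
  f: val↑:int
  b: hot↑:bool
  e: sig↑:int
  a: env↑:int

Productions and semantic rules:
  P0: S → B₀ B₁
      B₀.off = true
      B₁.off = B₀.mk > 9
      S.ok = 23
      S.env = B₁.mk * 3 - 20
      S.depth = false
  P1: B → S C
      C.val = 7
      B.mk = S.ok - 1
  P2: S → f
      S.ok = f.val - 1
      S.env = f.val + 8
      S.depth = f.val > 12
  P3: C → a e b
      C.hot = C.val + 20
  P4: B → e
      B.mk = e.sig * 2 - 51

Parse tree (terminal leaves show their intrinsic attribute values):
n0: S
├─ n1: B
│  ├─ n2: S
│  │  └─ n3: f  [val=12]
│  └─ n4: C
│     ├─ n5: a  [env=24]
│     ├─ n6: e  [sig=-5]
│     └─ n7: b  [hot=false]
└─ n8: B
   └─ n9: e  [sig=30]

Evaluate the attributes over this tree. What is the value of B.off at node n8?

true

1. n1.off = true  [true]
2. n3.val = 12  [terminal]
3. n2.ok = 11  [f.val - 1]
4. n2.env = 20  [f.val + 8]
5. n2.depth = false  [f.val > 12]
6. n4.val = 7  [7]
7. n5.env = 24  [terminal]
8. n6.sig = -5  [terminal]
9. n7.hot = false  [terminal]
10. n4.hot = 27  [C.val + 20]
11. n1.mk = 10  [S.ok - 1]
12. n8.off = true  [B₀.mk > 9]
13. n9.sig = 30  [terminal]
14. n8.mk = 9  [e.sig * 2 - 51]
15. n0.ok = 23  [23]
16. n0.env = 7  [B₁.mk * 3 - 20]
17. n0.depth = false  [false]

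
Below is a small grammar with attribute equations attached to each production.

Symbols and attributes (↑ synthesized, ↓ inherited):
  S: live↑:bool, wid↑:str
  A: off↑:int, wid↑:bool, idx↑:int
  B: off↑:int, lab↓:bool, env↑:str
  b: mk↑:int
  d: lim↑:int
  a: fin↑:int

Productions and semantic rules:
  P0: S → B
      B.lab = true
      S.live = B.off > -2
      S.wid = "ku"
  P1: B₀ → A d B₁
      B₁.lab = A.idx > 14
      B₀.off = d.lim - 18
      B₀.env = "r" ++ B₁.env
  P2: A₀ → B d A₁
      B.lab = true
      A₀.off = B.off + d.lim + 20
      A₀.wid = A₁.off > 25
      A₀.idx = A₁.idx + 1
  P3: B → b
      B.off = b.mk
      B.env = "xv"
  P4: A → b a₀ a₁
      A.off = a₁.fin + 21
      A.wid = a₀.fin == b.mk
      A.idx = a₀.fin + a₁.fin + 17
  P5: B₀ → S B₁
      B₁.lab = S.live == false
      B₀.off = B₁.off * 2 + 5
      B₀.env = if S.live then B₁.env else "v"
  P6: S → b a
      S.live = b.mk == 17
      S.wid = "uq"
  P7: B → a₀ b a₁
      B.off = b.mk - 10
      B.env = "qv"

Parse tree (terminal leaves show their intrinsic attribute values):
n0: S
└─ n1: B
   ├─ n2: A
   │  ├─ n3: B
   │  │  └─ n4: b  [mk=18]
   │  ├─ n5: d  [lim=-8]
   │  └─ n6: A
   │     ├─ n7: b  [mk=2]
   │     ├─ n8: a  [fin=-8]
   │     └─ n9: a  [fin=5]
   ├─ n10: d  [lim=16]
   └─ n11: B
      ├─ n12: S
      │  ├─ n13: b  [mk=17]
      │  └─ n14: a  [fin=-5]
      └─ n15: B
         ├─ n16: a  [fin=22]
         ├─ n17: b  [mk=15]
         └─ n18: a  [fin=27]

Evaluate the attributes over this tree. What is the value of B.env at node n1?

"rqv"

1. n1.lab = true  [true]
2. n3.lab = true  [true]
3. n4.mk = 18  [terminal]
4. n3.off = 18  [b.mk]
5. n3.env = "xv"  ["xv"]
6. n5.lim = -8  [terminal]
7. n7.mk = 2  [terminal]
8. n8.fin = -8  [terminal]
9. n9.fin = 5  [terminal]
10. n6.off = 26  [a₁.fin + 21]
11. n6.wid = false  [a₀.fin == b.mk]
12. n6.idx = 14  [a₀.fin + a₁.fin + 17]
13. n2.off = 30  [B.off + d.lim + 20]
14. n2.wid = true  [A₁.off > 25]
15. n2.idx = 15  [A₁.idx + 1]
16. n10.lim = 16  [terminal]
17. n11.lab = true  [A.idx > 14]
18. n13.mk = 17  [terminal]
19. n14.fin = -5  [terminal]
20. n12.live = true  [b.mk == 17]
21. n12.wid = "uq"  ["uq"]
22. n15.lab = false  [S.live == false]
23. n16.fin = 22  [terminal]
24. n17.mk = 15  [terminal]
25. n18.fin = 27  [terminal]
26. n15.off = 5  [b.mk - 10]
27. n15.env = "qv"  ["qv"]
28. n11.off = 15  [B₁.off * 2 + 5]
29. n11.env = "qv"  [if S.live then B₁.env else "v"]
30. n1.off = -2  [d.lim - 18]
31. n1.env = "rqv"  ["r" ++ B₁.env]
32. n0.live = false  [B.off > -2]
33. n0.wid = "ku"  ["ku"]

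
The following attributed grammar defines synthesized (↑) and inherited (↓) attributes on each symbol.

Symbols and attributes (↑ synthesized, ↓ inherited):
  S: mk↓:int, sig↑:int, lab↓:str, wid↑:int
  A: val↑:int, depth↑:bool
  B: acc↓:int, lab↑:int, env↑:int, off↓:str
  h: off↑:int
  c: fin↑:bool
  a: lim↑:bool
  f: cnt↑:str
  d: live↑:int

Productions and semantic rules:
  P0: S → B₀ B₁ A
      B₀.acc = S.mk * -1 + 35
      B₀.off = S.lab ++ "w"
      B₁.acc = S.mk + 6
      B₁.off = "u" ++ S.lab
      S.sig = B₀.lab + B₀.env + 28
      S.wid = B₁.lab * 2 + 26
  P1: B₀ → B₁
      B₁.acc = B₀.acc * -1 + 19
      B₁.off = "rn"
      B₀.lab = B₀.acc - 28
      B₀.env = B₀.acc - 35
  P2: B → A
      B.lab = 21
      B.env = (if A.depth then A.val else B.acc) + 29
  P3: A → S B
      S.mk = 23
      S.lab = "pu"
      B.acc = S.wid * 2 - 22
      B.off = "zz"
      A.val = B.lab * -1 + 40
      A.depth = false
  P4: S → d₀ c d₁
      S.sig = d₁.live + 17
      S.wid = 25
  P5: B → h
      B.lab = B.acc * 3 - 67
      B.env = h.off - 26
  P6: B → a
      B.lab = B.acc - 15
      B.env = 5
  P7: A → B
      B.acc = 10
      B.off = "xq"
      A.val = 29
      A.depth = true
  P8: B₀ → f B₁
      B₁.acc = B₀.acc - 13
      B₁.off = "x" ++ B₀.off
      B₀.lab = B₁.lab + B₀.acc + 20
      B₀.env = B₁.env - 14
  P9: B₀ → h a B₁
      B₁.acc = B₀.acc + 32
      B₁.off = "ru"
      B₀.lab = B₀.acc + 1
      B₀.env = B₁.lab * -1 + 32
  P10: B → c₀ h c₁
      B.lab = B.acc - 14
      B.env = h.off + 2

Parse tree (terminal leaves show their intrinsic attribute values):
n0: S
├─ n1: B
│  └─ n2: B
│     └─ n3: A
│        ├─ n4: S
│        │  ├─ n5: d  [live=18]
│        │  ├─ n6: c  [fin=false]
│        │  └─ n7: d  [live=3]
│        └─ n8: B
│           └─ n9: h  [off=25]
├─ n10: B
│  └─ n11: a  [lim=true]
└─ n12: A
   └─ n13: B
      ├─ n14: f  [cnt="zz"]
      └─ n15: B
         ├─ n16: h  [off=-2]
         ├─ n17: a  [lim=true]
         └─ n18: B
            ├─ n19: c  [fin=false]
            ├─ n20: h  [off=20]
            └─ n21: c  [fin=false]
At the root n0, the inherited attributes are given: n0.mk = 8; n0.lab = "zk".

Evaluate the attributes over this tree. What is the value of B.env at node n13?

3

1. n0.mk = 8  [given at root]
2. n0.lab = "zk"  [given at root]
3. n1.acc = 27  [S.mk * -1 + 35]
4. n1.off = "zkw"  [S.lab ++ "w"]
5. n2.acc = -8  [B₀.acc * -1 + 19]
6. n2.off = "rn"  ["rn"]
7. n4.mk = 23  [23]
8. n4.lab = "pu"  ["pu"]
9. n5.live = 18  [terminal]
10. n6.fin = false  [terminal]
11. n7.live = 3  [terminal]
12. n4.sig = 20  [d₁.live + 17]
13. n4.wid = 25  [25]
14. n8.acc = 28  [S.wid * 2 - 22]
15. n8.off = "zz"  ["zz"]
16. n9.off = 25  [terminal]
17. n8.lab = 17  [B.acc * 3 - 67]
18. n8.env = -1  [h.off - 26]
19. n3.val = 23  [B.lab * -1 + 40]
20. n3.depth = false  [false]
21. n2.lab = 21  [21]
22. n2.env = 21  [(if A.depth then A.val else B.acc) + 29]
23. n1.lab = -1  [B₀.acc - 28]
24. n1.env = -8  [B₀.acc - 35]
25. n10.acc = 14  [S.mk + 6]
26. n10.off = "uzk"  ["u" ++ S.lab]
27. n11.lim = true  [terminal]
28. n10.lab = -1  [B.acc - 15]
29. n10.env = 5  [5]
30. n13.acc = 10  [10]
31. n13.off = "xq"  ["xq"]
32. n14.cnt = "zz"  [terminal]
33. n15.acc = -3  [B₀.acc - 13]
34. n15.off = "xxq"  ["x" ++ B₀.off]
35. n16.off = -2  [terminal]
36. n17.lim = true  [terminal]
37. n18.acc = 29  [B₀.acc + 32]
38. n18.off = "ru"  ["ru"]
39. n19.fin = false  [terminal]
40. n20.off = 20  [terminal]
41. n21.fin = false  [terminal]
42. n18.lab = 15  [B.acc - 14]
43. n18.env = 22  [h.off + 2]
44. n15.lab = -2  [B₀.acc + 1]
45. n15.env = 17  [B₁.lab * -1 + 32]
46. n13.lab = 28  [B₁.lab + B₀.acc + 20]
47. n13.env = 3  [B₁.env - 14]
48. n12.val = 29  [29]
49. n12.depth = true  [true]
50. n0.sig = 19  [B₀.lab + B₀.env + 28]
51. n0.wid = 24  [B₁.lab * 2 + 26]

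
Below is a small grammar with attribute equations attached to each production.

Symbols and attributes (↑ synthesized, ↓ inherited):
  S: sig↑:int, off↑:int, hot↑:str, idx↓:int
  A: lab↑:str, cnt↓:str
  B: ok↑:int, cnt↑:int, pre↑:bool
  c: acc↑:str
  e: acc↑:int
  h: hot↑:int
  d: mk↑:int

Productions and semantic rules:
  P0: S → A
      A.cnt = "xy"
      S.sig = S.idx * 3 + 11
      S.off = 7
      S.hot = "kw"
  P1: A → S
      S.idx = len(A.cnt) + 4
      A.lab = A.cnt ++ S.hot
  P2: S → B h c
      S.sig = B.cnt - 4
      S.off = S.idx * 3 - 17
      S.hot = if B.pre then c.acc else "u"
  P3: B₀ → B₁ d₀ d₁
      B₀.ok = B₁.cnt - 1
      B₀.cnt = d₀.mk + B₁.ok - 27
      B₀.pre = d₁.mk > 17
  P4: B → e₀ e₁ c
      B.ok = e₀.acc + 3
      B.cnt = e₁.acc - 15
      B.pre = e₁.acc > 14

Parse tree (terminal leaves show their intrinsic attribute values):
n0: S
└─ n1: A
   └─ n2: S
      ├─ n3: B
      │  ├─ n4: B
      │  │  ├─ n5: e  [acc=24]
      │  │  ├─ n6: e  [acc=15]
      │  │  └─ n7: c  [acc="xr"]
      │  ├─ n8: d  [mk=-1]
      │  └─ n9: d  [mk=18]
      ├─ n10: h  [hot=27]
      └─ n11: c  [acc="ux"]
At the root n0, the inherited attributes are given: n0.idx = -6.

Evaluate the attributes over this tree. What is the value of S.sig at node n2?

-5

1. n0.idx = -6  [given at root]
2. n1.cnt = "xy"  ["xy"]
3. n2.idx = 6  [len(A.cnt) + 4]
4. n5.acc = 24  [terminal]
5. n6.acc = 15  [terminal]
6. n7.acc = "xr"  [terminal]
7. n4.ok = 27  [e₀.acc + 3]
8. n4.cnt = 0  [e₁.acc - 15]
9. n4.pre = true  [e₁.acc > 14]
10. n8.mk = -1  [terminal]
11. n9.mk = 18  [terminal]
12. n3.ok = -1  [B₁.cnt - 1]
13. n3.cnt = -1  [d₀.mk + B₁.ok - 27]
14. n3.pre = true  [d₁.mk > 17]
15. n10.hot = 27  [terminal]
16. n11.acc = "ux"  [terminal]
17. n2.sig = -5  [B.cnt - 4]
18. n2.off = 1  [S.idx * 3 - 17]
19. n2.hot = "ux"  [if B.pre then c.acc else "u"]
20. n1.lab = "xyux"  [A.cnt ++ S.hot]
21. n0.sig = -7  [S.idx * 3 + 11]
22. n0.off = 7  [7]
23. n0.hot = "kw"  ["kw"]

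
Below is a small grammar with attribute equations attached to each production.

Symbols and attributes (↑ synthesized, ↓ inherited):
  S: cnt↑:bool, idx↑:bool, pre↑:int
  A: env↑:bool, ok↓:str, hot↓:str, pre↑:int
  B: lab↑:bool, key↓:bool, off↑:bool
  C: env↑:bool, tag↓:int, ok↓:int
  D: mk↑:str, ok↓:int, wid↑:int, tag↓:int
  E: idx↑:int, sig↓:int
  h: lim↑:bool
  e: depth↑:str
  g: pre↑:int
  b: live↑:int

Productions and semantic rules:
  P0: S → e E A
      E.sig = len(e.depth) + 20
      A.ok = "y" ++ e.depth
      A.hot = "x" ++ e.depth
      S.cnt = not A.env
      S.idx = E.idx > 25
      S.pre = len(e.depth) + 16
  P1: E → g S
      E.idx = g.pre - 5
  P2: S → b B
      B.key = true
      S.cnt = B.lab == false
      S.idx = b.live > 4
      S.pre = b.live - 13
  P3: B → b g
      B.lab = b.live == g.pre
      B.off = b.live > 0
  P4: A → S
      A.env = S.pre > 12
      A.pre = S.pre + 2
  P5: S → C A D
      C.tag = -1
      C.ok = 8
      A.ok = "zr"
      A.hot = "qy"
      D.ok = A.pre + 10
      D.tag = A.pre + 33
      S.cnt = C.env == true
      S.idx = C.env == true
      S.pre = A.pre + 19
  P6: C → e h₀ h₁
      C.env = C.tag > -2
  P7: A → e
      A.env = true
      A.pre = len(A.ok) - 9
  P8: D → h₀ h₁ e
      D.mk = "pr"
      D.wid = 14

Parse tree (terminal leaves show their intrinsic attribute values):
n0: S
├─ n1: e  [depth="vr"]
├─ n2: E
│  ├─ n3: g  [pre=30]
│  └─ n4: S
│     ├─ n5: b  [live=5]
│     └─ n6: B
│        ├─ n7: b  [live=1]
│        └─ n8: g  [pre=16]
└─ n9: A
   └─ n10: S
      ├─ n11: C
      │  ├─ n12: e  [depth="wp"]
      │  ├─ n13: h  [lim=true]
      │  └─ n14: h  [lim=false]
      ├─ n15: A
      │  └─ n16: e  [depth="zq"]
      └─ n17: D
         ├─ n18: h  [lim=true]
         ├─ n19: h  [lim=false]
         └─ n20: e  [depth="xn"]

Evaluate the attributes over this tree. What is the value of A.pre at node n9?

1. n1.depth = "vr"  [terminal]
2. n2.sig = 22  [len(e.depth) + 20]
3. n3.pre = 30  [terminal]
4. n5.live = 5  [terminal]
5. n6.key = true  [true]
6. n7.live = 1  [terminal]
7. n8.pre = 16  [terminal]
8. n6.lab = false  [b.live == g.pre]
9. n6.off = true  [b.live > 0]
10. n4.cnt = true  [B.lab == false]
11. n4.idx = true  [b.live > 4]
12. n4.pre = -8  [b.live - 13]
13. n2.idx = 25  [g.pre - 5]
14. n9.ok = "yvr"  ["y" ++ e.depth]
15. n9.hot = "xvr"  ["x" ++ e.depth]
16. n11.tag = -1  [-1]
17. n11.ok = 8  [8]
18. n12.depth = "wp"  [terminal]
19. n13.lim = true  [terminal]
20. n14.lim = false  [terminal]
21. n11.env = true  [C.tag > -2]
22. n15.ok = "zr"  ["zr"]
23. n15.hot = "qy"  ["qy"]
24. n16.depth = "zq"  [terminal]
25. n15.env = true  [true]
26. n15.pre = -7  [len(A.ok) - 9]
27. n17.ok = 3  [A.pre + 10]
28. n17.tag = 26  [A.pre + 33]
29. n18.lim = true  [terminal]
30. n19.lim = false  [terminal]
31. n20.depth = "xn"  [terminal]
32. n17.mk = "pr"  ["pr"]
33. n17.wid = 14  [14]
34. n10.cnt = true  [C.env == true]
35. n10.idx = true  [C.env == true]
36. n10.pre = 12  [A.pre + 19]
37. n9.env = false  [S.pre > 12]
38. n9.pre = 14  [S.pre + 2]
39. n0.cnt = true  [not A.env]
40. n0.idx = false  [E.idx > 25]
41. n0.pre = 18  [len(e.depth) + 16]

14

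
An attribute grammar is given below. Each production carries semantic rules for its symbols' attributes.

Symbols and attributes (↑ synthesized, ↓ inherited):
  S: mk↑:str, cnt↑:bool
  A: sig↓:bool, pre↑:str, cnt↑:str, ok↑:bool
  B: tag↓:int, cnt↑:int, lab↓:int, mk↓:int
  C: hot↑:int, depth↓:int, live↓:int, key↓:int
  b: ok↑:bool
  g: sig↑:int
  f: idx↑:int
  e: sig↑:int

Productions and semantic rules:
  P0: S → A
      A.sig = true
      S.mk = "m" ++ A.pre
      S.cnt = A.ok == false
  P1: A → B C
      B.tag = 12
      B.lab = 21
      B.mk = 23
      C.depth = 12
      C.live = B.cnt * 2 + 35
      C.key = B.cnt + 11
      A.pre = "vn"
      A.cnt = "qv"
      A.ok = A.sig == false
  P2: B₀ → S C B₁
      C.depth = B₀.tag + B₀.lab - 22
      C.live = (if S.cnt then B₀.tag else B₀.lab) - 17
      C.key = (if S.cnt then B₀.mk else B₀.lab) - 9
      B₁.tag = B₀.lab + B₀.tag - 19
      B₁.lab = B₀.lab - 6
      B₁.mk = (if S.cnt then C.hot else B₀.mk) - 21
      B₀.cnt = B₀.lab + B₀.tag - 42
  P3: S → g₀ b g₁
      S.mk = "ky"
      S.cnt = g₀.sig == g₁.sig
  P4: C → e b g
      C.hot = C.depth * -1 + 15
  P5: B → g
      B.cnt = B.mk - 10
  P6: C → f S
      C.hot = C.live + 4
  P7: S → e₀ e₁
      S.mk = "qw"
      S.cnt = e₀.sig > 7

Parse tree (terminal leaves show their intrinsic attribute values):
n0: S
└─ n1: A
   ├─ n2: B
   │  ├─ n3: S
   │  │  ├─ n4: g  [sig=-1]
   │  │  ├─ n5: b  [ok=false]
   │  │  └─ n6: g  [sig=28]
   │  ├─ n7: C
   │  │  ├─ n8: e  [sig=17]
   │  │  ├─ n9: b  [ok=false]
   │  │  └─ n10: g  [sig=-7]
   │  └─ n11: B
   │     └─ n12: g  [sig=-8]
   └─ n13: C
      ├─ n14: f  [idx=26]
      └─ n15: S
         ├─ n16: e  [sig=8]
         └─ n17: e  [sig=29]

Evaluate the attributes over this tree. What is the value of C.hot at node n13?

1. n1.sig = true  [true]
2. n2.tag = 12  [12]
3. n2.lab = 21  [21]
4. n2.mk = 23  [23]
5. n4.sig = -1  [terminal]
6. n5.ok = false  [terminal]
7. n6.sig = 28  [terminal]
8. n3.mk = "ky"  ["ky"]
9. n3.cnt = false  [g₀.sig == g₁.sig]
10. n7.depth = 11  [B₀.tag + B₀.lab - 22]
11. n7.live = 4  [(if S.cnt then B₀.tag else B₀.lab) - 17]
12. n7.key = 12  [(if S.cnt then B₀.mk else B₀.lab) - 9]
13. n8.sig = 17  [terminal]
14. n9.ok = false  [terminal]
15. n10.sig = -7  [terminal]
16. n7.hot = 4  [C.depth * -1 + 15]
17. n11.tag = 14  [B₀.lab + B₀.tag - 19]
18. n11.lab = 15  [B₀.lab - 6]
19. n11.mk = 2  [(if S.cnt then C.hot else B₀.mk) - 21]
20. n12.sig = -8  [terminal]
21. n11.cnt = -8  [B.mk - 10]
22. n2.cnt = -9  [B₀.lab + B₀.tag - 42]
23. n13.depth = 12  [12]
24. n13.live = 17  [B.cnt * 2 + 35]
25. n13.key = 2  [B.cnt + 11]
26. n14.idx = 26  [terminal]
27. n16.sig = 8  [terminal]
28. n17.sig = 29  [terminal]
29. n15.mk = "qw"  ["qw"]
30. n15.cnt = true  [e₀.sig > 7]
31. n13.hot = 21  [C.live + 4]
32. n1.pre = "vn"  ["vn"]
33. n1.cnt = "qv"  ["qv"]
34. n1.ok = false  [A.sig == false]
35. n0.mk = "mvn"  ["m" ++ A.pre]
36. n0.cnt = true  [A.ok == false]

21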